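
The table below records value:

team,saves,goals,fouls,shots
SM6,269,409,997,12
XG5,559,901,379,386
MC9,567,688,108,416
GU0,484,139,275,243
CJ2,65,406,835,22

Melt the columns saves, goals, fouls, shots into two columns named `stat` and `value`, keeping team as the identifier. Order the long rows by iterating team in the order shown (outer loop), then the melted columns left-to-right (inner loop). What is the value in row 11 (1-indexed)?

20 rows total (5 × 4). Row 11: index ⌊(11-1)/4⌋ = 2 into team → MC9; (11-1) mod 4 = 2 into the melted columns → fouls.
So row 11 is (MC9, fouls, 108); value = 108.

108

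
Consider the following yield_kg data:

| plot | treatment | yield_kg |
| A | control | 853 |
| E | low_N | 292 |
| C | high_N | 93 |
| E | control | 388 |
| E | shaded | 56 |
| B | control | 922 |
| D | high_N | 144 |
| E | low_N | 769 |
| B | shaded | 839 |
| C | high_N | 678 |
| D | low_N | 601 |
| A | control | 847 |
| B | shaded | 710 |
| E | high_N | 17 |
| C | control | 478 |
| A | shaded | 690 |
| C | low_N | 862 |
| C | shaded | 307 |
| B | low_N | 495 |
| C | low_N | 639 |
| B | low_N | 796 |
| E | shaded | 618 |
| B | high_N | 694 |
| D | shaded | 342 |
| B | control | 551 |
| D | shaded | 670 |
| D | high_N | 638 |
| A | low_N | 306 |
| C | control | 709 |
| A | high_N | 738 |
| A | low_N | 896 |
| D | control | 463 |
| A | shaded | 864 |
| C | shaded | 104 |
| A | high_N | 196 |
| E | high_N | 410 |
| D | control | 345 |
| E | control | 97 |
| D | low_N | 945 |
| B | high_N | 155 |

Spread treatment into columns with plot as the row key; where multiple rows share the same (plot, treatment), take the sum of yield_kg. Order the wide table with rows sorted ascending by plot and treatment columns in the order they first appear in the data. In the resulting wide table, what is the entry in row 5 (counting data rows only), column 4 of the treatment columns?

674

With rows sorted ascending by plot, row 5 is plot=E. treatment columns in first-appearance order: control, low_N, high_N, shaded; column 4 is shaded.
Long rows with plot=E, treatment=shaded: 56 + 618 = 674.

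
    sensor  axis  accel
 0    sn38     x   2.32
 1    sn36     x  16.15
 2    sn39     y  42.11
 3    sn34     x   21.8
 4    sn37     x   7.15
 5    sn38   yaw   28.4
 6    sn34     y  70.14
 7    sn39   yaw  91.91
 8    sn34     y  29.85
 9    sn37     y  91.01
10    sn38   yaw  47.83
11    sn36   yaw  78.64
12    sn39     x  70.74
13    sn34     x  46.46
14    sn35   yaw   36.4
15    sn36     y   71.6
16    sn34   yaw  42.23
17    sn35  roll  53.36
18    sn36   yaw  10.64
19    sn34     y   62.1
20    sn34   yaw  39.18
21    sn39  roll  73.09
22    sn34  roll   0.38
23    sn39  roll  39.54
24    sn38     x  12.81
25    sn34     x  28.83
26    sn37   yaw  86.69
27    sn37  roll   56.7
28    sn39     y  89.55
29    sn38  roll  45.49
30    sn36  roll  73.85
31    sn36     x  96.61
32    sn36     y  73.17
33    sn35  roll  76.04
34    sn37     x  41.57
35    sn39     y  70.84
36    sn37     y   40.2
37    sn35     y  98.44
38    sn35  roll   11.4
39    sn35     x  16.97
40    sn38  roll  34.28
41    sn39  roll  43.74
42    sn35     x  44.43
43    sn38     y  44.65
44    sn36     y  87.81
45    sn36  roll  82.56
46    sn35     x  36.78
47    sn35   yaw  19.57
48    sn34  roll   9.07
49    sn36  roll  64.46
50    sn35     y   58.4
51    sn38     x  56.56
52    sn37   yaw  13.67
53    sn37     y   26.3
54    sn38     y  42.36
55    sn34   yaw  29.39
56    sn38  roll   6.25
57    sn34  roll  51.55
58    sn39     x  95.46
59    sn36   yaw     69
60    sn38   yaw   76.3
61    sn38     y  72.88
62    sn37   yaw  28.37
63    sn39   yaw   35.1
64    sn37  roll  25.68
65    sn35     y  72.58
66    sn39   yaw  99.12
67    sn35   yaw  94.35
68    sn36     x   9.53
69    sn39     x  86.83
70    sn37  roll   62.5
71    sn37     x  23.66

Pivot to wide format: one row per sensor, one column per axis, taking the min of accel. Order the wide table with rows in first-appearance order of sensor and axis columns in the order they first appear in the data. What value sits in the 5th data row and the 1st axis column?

With rows in first-appearance order of sensor, row 5 is sensor=sn37. axis columns in first-appearance order: x, y, yaw, roll; column 1 is x.
Long rows with sensor=sn37, axis=x: min(7.15, 41.57, 23.66) = 7.15.

7.15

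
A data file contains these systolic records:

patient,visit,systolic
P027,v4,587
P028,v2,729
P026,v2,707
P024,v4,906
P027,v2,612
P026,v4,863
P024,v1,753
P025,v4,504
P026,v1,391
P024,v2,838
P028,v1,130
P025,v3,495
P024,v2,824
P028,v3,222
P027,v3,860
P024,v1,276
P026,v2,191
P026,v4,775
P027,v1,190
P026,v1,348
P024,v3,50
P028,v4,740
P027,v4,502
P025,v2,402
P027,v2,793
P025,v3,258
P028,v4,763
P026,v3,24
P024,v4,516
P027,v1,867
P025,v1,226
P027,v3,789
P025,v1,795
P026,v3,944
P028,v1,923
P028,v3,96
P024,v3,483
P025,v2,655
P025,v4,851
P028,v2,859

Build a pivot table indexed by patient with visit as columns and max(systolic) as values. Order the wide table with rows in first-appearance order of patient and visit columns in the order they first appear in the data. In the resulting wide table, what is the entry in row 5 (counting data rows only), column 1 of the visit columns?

851

With rows in first-appearance order of patient, row 5 is patient=P025. visit columns in first-appearance order: v4, v2, v1, v3; column 1 is v4.
Long rows with patient=P025, visit=v4: max(504, 851) = 851.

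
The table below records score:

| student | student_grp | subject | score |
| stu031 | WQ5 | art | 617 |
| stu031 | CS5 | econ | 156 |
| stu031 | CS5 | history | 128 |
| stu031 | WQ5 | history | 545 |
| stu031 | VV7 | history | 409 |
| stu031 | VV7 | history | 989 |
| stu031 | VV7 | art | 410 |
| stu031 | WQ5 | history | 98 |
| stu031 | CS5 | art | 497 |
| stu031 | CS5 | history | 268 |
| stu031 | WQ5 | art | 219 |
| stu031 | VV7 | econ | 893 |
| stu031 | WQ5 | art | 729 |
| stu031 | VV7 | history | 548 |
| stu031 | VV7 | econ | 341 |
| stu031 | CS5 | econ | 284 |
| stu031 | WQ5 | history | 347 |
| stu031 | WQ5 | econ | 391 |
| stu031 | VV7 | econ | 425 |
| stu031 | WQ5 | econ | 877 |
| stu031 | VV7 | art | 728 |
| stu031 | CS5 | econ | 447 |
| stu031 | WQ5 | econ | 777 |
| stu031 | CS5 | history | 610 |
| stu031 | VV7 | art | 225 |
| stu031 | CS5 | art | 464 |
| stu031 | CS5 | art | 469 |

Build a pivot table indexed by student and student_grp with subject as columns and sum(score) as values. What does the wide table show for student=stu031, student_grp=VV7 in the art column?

1363

Rows with student=stu031, student_grp=VV7 and subject=art: score values are 410, 728, 225.
410 + 728 + 225 = 1363.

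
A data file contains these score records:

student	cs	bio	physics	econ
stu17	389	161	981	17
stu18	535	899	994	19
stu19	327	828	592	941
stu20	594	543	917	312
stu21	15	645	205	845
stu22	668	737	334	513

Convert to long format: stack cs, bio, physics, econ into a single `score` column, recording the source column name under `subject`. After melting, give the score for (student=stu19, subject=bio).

Unpivoting turns each (student, wide-column) pair into one long row.
The wide cell at row stu19, column bio holds 828, so the long row (stu19, bio) has score=828.

828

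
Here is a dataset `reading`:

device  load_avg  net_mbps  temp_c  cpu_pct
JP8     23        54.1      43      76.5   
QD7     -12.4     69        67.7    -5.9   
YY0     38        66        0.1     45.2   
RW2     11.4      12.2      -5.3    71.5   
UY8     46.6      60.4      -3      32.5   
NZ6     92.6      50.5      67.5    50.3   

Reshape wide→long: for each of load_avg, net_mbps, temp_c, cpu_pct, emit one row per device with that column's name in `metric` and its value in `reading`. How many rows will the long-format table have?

24

6 device values × 4 melted columns = 24 rows.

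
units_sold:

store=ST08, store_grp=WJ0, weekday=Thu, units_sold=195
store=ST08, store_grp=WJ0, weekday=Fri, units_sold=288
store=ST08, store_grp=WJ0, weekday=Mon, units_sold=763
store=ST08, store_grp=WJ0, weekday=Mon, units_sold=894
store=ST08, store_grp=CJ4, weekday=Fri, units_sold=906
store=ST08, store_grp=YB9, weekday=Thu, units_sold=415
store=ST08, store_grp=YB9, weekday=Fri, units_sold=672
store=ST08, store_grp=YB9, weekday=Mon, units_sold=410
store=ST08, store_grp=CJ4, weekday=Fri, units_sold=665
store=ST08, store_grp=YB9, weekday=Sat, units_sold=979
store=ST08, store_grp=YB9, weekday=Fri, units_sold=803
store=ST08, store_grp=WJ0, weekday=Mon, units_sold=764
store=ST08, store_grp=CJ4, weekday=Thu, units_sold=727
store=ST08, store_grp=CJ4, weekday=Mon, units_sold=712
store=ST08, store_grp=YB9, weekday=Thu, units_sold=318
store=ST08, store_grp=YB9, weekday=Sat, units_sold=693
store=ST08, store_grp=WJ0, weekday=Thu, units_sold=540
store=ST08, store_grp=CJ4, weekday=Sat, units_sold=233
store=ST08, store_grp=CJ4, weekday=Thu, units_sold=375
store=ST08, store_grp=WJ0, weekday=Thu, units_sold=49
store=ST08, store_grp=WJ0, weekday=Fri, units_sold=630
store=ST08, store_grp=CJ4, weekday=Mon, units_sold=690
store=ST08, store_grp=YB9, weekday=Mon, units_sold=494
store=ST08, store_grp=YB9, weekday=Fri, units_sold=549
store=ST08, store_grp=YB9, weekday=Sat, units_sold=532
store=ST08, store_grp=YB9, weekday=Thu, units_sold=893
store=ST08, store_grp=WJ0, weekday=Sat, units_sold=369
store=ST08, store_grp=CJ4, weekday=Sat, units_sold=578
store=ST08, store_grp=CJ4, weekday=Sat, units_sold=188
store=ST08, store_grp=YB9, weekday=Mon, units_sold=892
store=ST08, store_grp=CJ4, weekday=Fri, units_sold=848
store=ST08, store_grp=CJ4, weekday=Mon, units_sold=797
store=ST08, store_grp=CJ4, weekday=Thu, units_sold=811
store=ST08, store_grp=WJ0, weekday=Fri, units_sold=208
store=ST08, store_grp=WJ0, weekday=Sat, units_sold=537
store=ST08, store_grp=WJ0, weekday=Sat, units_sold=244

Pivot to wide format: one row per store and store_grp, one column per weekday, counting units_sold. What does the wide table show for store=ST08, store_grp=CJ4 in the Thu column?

Rows with store=ST08, store_grp=CJ4 and weekday=Thu: units_sold values are 727, 375, 811.
3 rows match — count = 3.

3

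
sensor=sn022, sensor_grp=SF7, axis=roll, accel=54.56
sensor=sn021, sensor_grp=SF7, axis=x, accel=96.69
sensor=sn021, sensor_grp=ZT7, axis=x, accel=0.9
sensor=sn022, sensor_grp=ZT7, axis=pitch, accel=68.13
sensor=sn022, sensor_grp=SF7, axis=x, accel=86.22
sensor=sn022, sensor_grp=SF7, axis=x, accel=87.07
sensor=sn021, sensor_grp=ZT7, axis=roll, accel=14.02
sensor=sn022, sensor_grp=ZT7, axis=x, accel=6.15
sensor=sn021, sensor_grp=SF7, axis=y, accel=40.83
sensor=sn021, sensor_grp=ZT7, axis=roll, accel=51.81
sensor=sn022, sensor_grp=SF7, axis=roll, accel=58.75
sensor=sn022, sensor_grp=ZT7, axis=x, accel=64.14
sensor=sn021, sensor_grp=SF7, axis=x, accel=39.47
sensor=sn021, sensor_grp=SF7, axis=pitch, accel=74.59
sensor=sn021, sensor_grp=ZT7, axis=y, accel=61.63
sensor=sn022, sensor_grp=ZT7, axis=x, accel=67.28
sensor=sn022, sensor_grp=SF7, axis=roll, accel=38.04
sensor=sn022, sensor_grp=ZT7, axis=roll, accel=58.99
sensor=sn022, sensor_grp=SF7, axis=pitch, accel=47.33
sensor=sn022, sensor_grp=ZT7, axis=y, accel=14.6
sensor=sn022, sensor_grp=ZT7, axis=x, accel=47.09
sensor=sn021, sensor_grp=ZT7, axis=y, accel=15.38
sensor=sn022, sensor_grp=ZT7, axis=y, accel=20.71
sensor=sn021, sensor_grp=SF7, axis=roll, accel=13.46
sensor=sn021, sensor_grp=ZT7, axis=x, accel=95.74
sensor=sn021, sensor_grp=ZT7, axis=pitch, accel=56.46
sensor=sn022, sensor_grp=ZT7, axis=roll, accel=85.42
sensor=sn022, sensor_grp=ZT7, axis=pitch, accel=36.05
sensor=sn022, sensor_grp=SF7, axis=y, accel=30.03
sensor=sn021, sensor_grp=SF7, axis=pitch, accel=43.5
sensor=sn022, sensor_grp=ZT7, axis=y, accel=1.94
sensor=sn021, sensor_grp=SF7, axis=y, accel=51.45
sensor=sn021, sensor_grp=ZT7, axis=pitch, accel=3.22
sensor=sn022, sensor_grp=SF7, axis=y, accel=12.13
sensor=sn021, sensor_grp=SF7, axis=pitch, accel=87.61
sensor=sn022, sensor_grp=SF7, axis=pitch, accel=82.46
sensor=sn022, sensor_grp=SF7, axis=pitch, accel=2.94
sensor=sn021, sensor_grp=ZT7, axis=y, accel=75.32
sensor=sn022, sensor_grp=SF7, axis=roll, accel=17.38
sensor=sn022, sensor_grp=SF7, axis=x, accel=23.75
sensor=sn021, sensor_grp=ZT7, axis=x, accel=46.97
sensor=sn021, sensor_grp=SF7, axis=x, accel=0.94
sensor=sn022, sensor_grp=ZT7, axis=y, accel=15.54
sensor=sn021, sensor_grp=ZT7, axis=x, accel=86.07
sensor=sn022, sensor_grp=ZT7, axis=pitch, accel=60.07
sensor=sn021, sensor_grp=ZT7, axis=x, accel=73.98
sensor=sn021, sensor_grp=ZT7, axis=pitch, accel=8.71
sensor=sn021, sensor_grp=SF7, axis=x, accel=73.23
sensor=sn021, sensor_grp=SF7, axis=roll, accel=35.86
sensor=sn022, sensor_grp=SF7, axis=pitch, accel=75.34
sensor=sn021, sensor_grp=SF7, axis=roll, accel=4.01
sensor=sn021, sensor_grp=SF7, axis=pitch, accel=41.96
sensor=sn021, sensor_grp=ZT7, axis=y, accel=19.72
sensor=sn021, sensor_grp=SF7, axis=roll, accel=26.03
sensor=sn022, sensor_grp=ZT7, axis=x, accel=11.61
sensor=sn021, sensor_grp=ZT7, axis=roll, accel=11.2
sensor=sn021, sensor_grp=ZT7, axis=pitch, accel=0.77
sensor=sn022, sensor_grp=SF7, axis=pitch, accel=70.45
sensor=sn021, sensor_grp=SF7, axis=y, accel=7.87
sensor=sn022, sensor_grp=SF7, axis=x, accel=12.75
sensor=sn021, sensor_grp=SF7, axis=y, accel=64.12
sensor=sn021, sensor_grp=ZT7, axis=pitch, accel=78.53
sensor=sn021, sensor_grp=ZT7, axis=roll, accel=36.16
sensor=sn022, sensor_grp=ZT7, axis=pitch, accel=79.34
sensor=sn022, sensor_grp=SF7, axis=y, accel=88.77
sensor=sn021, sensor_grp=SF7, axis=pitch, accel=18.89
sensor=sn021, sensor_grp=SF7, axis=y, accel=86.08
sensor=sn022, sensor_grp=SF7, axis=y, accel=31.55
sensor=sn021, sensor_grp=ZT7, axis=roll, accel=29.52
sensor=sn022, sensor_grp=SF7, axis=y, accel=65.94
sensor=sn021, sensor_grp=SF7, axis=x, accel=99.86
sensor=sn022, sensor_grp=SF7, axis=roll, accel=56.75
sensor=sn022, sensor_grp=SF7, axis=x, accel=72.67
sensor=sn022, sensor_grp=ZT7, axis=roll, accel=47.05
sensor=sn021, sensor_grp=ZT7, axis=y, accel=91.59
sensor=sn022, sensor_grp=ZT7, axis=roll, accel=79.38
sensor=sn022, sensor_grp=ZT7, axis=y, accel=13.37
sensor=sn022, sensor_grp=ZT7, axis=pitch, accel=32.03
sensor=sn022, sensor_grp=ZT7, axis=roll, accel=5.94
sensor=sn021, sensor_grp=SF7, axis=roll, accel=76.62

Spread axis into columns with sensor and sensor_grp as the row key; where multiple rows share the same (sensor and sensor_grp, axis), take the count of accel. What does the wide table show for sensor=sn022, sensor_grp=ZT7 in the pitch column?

5

Rows with sensor=sn022, sensor_grp=ZT7 and axis=pitch: accel values are 68.13, 36.05, 60.07, 79.34, 32.03.
5 rows match — count = 5.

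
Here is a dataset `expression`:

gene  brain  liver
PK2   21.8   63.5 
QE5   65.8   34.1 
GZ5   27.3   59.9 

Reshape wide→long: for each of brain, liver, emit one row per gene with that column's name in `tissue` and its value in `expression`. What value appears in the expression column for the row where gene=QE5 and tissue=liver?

Unpivoting turns each (gene, wide-column) pair into one long row.
The wide cell at row QE5, column liver holds 34.1, so the long row (QE5, liver) has expression=34.1.

34.1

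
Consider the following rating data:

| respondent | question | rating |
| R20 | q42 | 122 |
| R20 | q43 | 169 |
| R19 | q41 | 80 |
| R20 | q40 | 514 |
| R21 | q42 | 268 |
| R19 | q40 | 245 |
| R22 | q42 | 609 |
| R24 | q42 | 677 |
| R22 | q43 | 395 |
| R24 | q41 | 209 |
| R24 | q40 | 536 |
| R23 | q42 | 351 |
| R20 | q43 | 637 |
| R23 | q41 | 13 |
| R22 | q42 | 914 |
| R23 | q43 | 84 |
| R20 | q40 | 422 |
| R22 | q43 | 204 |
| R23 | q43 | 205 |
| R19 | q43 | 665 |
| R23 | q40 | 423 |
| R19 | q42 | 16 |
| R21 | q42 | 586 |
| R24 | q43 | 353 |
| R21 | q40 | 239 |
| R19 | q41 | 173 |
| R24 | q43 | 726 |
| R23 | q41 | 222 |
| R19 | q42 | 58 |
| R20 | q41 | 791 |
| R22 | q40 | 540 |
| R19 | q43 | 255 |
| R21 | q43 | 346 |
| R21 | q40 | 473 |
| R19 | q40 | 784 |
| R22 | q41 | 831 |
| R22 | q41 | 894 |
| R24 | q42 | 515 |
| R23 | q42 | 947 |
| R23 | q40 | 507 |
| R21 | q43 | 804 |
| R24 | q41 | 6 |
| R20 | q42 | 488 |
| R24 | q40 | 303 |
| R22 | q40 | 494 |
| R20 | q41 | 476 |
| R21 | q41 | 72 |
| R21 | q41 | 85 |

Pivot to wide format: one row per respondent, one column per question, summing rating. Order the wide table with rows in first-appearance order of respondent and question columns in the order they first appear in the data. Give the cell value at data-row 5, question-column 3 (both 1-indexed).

215

With rows in first-appearance order of respondent, row 5 is respondent=R24. question columns in first-appearance order: q42, q43, q41, q40; column 3 is q41.
Long rows with respondent=R24, question=q41: 209 + 6 = 215.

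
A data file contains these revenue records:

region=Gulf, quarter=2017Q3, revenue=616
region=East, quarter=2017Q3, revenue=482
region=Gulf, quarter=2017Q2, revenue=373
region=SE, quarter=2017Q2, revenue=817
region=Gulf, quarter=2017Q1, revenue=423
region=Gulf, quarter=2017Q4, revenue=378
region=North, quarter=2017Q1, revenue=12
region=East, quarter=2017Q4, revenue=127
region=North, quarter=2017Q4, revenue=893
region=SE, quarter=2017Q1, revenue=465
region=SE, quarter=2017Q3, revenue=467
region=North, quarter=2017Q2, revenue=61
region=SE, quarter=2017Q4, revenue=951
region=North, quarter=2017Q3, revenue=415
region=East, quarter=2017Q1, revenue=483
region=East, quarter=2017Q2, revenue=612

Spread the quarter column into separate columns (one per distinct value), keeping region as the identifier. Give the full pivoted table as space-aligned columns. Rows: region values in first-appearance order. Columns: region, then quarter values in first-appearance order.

region  2017Q3  2017Q2  2017Q1  2017Q4
Gulf    616     373     423     378   
East    482     612     483     127   
SE      467     817     465     951   
North   415     61      12      893   

Columns: region plus the 4 distinct quarter values (2017Q3, 2017Q2, 2017Q1, 2017Q4).
For example, row Gulf column 2017Q3 takes revenue=616 from the long row (Gulf, 2017Q3).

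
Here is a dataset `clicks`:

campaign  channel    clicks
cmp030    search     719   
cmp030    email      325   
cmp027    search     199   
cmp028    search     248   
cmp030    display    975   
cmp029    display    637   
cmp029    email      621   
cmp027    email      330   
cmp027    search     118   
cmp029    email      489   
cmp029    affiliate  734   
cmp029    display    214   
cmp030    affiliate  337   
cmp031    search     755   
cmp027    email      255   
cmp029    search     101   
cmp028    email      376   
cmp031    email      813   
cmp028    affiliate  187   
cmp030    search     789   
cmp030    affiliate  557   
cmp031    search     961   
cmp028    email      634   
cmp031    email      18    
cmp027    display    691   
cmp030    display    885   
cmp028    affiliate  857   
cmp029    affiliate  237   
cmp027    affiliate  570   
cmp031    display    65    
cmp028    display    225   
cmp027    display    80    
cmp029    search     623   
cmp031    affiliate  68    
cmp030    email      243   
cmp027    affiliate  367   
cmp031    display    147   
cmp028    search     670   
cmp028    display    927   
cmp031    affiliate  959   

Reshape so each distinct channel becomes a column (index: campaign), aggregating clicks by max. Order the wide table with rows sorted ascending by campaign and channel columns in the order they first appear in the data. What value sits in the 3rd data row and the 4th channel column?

734

With rows sorted ascending by campaign, row 3 is campaign=cmp029. channel columns in first-appearance order: search, email, display, affiliate; column 4 is affiliate.
Long rows with campaign=cmp029, channel=affiliate: max(734, 237) = 734.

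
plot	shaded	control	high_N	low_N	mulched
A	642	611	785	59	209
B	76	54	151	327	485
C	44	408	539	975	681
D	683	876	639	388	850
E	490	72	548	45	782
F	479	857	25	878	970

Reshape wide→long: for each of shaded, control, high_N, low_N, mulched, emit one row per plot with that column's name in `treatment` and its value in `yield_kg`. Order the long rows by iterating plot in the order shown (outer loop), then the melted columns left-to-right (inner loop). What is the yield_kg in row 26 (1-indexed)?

30 rows total (6 × 5). Row 26: index ⌊(26-1)/5⌋ = 5 into plot → F; (26-1) mod 5 = 0 into the melted columns → shaded.
So row 26 is (F, shaded, 479); yield_kg = 479.

479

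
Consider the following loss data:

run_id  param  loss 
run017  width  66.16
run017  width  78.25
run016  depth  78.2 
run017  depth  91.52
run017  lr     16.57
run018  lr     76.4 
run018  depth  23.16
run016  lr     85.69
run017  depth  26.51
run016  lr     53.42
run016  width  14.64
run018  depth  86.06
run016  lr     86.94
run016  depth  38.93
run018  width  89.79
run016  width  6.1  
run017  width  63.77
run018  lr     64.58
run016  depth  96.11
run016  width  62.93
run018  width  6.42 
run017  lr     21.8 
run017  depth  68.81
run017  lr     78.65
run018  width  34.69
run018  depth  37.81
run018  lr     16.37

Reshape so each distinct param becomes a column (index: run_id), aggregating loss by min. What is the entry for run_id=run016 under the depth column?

Rows with run_id=run016 and param=depth: loss values are 78.2, 38.93, 96.11.
min(78.2, 38.93, 96.11) = 38.93.

38.93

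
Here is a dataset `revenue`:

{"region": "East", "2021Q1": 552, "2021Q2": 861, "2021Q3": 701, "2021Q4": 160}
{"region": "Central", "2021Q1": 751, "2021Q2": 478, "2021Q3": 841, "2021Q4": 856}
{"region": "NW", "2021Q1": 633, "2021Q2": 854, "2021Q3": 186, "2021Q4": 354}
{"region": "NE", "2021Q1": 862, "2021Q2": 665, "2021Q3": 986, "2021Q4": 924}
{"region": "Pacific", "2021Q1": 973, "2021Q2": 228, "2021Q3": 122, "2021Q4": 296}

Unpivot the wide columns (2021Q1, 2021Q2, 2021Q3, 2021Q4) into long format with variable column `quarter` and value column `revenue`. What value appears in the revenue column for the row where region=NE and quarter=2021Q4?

Unpivoting turns each (region, wide-column) pair into one long row.
The wide cell at row NE, column 2021Q4 holds 924, so the long row (NE, 2021Q4) has revenue=924.

924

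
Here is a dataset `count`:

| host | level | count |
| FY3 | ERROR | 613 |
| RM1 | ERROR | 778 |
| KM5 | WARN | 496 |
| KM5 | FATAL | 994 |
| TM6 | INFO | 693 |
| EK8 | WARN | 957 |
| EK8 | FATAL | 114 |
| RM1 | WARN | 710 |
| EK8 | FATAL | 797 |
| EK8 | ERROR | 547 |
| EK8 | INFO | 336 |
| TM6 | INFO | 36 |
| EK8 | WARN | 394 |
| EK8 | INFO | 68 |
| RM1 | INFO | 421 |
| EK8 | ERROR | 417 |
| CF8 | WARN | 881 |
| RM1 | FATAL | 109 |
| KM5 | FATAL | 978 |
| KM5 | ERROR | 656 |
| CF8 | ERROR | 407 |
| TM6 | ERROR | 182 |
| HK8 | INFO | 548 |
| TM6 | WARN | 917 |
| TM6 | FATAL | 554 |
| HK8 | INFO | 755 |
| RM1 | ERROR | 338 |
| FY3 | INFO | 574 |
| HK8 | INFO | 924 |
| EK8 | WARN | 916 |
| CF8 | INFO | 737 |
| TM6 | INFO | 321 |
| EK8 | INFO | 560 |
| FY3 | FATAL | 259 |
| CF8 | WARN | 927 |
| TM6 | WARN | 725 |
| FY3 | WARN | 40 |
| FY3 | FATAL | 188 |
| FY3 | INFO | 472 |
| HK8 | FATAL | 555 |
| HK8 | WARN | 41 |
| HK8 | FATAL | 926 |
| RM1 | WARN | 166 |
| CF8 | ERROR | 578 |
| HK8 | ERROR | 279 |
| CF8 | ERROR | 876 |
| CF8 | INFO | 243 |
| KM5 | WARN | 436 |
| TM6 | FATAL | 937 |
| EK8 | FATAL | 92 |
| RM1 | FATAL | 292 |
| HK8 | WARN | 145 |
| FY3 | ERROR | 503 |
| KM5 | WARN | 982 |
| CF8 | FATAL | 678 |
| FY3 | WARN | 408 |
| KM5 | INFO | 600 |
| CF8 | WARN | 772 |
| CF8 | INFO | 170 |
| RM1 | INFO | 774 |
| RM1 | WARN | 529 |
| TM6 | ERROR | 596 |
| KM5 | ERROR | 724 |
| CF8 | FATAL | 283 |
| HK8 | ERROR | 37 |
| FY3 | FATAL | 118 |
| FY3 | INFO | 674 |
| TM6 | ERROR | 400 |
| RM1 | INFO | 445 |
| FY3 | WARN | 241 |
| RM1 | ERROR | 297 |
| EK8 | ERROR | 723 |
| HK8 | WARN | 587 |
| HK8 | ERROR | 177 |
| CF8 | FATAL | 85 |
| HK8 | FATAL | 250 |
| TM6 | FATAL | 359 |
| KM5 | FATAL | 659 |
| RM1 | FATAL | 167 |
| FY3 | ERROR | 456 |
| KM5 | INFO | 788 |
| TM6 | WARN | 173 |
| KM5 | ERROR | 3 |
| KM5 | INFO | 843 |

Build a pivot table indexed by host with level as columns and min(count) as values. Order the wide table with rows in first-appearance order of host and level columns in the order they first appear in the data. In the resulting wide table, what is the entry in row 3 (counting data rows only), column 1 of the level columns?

3

With rows in first-appearance order of host, row 3 is host=KM5. level columns in first-appearance order: ERROR, WARN, FATAL, INFO; column 1 is ERROR.
Long rows with host=KM5, level=ERROR: min(656, 724, 3) = 3.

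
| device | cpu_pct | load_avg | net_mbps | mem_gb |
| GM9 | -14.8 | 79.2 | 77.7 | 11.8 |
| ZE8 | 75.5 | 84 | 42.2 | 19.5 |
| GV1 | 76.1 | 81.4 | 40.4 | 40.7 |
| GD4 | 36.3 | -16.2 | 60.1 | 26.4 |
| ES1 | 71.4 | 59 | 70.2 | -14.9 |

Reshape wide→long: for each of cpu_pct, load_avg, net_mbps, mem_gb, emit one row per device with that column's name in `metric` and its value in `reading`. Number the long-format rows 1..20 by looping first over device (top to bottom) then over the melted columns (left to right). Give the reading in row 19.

70.2

20 rows total (5 × 4). Row 19: index ⌊(19-1)/4⌋ = 4 into device → ES1; (19-1) mod 4 = 2 into the melted columns → net_mbps.
So row 19 is (ES1, net_mbps, 70.2); reading = 70.2.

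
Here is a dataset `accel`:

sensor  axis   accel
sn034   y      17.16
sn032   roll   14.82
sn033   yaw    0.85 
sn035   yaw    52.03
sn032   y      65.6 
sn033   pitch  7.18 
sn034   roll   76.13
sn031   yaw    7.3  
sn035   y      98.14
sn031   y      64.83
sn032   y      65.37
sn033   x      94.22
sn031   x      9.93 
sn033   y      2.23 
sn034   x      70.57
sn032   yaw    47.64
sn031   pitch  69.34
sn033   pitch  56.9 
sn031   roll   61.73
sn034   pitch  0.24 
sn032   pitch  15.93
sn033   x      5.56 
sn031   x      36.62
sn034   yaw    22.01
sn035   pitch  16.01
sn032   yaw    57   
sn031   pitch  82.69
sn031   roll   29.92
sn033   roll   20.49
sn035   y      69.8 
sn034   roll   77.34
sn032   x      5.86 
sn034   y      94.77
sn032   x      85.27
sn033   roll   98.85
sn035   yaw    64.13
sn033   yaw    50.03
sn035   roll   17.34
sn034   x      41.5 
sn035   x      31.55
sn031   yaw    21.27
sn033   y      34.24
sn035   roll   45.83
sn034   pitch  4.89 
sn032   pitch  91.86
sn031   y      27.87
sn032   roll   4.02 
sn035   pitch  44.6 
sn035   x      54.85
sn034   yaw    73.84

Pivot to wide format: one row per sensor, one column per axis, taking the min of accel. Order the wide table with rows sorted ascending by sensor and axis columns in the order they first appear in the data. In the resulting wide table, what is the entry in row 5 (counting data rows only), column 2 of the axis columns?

17.34

With rows sorted ascending by sensor, row 5 is sensor=sn035. axis columns in first-appearance order: y, roll, yaw, pitch, x; column 2 is roll.
Long rows with sensor=sn035, axis=roll: min(17.34, 45.83) = 17.34.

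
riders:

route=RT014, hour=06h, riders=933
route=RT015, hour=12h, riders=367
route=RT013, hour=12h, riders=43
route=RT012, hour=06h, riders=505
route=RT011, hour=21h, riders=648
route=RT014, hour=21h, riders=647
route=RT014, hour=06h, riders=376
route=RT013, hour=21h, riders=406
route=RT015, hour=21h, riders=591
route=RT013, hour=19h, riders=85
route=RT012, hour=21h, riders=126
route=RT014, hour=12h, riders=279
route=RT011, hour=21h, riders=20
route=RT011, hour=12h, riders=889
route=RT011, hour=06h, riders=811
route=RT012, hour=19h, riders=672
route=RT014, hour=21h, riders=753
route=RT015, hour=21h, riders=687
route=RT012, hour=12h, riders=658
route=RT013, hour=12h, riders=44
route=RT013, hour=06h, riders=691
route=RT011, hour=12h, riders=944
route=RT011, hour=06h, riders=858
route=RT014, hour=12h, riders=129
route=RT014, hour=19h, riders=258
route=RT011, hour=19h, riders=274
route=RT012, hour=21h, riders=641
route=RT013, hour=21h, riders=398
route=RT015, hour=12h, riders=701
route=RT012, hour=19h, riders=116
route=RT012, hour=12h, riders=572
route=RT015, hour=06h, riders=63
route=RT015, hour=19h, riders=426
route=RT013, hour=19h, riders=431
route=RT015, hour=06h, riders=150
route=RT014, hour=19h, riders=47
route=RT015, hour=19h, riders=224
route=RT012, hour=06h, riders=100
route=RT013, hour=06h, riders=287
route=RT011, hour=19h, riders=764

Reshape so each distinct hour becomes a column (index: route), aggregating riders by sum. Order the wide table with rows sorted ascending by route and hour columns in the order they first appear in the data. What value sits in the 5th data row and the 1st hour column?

213

With rows sorted ascending by route, row 5 is route=RT015. hour columns in first-appearance order: 06h, 12h, 21h, 19h; column 1 is 06h.
Long rows with route=RT015, hour=06h: 63 + 150 = 213.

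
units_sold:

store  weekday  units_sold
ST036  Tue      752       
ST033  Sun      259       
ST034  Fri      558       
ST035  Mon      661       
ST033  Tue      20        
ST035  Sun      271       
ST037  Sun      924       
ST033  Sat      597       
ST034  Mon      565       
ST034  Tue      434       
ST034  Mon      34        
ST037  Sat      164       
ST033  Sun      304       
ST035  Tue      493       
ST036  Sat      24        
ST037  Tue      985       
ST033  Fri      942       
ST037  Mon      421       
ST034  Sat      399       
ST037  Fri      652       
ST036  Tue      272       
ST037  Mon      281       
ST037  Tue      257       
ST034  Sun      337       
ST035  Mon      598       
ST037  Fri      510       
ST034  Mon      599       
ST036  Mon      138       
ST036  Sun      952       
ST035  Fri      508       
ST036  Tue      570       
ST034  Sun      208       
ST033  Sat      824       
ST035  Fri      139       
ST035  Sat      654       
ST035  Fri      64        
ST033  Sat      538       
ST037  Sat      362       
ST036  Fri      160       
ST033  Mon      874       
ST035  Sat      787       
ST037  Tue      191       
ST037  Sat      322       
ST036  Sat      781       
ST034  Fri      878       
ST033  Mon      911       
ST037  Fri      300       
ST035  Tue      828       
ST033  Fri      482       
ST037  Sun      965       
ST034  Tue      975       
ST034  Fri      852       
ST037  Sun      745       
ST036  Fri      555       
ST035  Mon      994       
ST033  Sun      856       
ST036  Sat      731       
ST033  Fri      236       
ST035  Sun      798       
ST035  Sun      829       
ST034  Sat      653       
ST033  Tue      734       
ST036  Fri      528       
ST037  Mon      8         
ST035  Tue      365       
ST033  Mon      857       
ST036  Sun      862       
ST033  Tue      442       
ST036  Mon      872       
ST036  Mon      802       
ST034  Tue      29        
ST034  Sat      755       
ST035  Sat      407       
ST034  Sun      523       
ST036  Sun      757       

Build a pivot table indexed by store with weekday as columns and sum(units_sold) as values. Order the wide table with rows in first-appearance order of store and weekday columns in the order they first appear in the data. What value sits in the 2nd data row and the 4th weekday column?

With rows in first-appearance order of store, row 2 is store=ST033. weekday columns in first-appearance order: Tue, Sun, Fri, Mon, Sat; column 4 is Mon.
Long rows with store=ST033, weekday=Mon: 874 + 911 + 857 = 2642.

2642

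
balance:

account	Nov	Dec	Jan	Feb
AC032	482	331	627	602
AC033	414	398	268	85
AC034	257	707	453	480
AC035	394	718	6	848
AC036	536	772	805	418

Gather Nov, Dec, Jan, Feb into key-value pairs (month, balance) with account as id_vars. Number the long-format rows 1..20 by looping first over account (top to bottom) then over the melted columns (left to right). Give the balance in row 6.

398

20 rows total (5 × 4). Row 6: index ⌊(6-1)/4⌋ = 1 into account → AC033; (6-1) mod 4 = 1 into the melted columns → Dec.
So row 6 is (AC033, Dec, 398); balance = 398.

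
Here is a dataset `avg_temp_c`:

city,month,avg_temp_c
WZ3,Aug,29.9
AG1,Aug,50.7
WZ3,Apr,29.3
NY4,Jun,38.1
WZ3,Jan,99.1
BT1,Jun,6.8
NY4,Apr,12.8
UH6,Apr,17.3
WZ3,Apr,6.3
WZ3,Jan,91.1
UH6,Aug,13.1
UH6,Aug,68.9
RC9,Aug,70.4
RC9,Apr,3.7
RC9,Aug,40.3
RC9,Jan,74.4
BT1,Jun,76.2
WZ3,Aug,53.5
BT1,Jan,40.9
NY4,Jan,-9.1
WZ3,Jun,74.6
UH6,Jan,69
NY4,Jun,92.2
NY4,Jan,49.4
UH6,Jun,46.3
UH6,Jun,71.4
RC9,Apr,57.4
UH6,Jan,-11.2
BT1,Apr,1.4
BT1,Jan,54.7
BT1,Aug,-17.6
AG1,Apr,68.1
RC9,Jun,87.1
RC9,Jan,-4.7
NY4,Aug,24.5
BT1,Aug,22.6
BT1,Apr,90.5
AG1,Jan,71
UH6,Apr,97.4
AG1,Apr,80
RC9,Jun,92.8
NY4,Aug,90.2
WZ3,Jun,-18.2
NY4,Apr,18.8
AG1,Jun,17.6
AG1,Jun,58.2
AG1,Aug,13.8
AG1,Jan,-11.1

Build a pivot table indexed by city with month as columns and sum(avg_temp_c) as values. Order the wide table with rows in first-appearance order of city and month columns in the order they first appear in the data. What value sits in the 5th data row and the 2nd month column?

With rows in first-appearance order of city, row 5 is city=UH6. month columns in first-appearance order: Aug, Apr, Jun, Jan; column 2 is Apr.
Long rows with city=UH6, month=Apr: 17.3 + 97.4 = 114.7.

114.7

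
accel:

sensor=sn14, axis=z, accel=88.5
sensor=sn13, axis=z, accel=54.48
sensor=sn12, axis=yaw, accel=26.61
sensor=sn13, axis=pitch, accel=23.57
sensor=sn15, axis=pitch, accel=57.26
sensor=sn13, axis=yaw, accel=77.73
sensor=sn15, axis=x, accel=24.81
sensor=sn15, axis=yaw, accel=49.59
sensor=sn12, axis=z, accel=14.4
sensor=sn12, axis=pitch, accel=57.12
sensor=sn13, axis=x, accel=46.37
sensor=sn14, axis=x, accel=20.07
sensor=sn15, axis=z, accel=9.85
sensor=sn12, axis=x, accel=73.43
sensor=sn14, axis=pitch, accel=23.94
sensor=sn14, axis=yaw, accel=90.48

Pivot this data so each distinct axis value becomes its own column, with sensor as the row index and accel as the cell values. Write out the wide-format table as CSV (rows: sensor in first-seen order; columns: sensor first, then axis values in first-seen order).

sensor,z,yaw,pitch,x
sn14,88.5,90.48,23.94,20.07
sn13,54.48,77.73,23.57,46.37
sn12,14.4,26.61,57.12,73.43
sn15,9.85,49.59,57.26,24.81

Columns: sensor plus the 4 distinct axis values (z, yaw, pitch, x).
For example, row sn14 column z takes accel=88.5 from the long row (sn14, z).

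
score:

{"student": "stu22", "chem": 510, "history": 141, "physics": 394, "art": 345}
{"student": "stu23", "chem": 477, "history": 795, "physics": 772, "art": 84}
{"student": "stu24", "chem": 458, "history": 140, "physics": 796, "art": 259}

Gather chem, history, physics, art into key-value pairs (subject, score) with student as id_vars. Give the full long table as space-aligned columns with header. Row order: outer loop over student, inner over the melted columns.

student  subject  score
stu22    chem     510  
stu22    history  141  
stu22    physics  394  
stu22    art      345  
stu23    chem     477  
stu23    history  795  
stu23    physics  772  
stu23    art      84   
stu24    chem     458  
stu24    history  140  
stu24    physics  796  
stu24    art      259  

Each (student, column) pair becomes one row: 3 × 4 = 12 rows.
For example, (stu22, chem) → score=510.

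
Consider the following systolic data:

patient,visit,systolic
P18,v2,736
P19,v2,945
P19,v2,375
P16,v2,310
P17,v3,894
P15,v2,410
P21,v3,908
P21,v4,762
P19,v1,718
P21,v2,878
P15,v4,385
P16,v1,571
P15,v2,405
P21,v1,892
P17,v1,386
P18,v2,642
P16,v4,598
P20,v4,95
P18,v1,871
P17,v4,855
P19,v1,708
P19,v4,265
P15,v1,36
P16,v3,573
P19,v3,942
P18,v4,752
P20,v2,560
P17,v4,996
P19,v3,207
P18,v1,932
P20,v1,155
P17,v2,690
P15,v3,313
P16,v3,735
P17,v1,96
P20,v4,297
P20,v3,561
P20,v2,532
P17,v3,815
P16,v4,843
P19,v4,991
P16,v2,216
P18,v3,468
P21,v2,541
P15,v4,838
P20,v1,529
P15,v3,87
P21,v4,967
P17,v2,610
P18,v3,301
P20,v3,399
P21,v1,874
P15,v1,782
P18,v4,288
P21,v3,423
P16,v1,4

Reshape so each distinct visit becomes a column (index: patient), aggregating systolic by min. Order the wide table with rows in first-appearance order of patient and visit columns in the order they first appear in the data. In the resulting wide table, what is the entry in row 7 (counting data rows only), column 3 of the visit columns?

With rows in first-appearance order of patient, row 7 is patient=P20. visit columns in first-appearance order: v2, v3, v4, v1; column 3 is v4.
Long rows with patient=P20, visit=v4: min(95, 297) = 95.

95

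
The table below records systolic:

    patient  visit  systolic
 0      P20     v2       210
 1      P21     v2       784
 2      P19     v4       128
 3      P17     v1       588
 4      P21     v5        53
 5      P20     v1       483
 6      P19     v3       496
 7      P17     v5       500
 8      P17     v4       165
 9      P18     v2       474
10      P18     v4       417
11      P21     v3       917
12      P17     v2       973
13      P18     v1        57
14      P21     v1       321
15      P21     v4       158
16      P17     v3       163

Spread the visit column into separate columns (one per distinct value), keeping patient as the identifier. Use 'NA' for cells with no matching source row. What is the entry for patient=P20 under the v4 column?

NA

No long-format row has patient=P20 and visit=v4, so the cell is NA.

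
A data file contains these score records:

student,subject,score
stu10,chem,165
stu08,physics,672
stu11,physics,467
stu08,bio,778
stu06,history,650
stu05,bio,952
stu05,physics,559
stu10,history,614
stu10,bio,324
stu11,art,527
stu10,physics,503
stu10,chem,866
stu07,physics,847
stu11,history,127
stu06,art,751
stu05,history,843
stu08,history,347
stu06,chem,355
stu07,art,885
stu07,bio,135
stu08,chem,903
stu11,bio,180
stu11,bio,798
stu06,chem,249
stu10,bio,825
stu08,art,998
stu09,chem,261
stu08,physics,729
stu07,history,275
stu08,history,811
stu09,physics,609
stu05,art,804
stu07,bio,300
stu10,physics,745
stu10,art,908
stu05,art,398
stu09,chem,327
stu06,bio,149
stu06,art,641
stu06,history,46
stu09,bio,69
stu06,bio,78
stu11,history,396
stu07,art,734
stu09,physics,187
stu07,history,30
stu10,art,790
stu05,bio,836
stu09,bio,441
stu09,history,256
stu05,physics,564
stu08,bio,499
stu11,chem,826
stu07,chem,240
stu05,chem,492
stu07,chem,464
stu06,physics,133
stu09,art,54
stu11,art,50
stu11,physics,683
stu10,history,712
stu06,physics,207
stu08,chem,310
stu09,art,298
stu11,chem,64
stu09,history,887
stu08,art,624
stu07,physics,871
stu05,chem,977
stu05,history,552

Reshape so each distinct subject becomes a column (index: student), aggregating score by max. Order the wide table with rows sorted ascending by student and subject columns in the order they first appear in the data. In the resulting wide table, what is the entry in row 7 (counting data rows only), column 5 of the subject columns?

527

With rows sorted ascending by student, row 7 is student=stu11. subject columns in first-appearance order: chem, physics, bio, history, art; column 5 is art.
Long rows with student=stu11, subject=art: max(527, 50) = 527.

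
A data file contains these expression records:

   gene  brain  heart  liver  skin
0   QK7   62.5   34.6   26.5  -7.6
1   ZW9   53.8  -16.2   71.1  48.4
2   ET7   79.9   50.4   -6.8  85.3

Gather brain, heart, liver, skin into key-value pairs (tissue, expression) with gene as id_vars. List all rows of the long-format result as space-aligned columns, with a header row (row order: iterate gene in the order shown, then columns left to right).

gene  tissue  expression
QK7   brain   62.5      
QK7   heart   34.6      
QK7   liver   26.5      
QK7   skin    -7.6      
ZW9   brain   53.8      
ZW9   heart   -16.2     
ZW9   liver   71.1      
ZW9   skin    48.4      
ET7   brain   79.9      
ET7   heart   50.4      
ET7   liver   -6.8      
ET7   skin    85.3      

Each (gene, column) pair becomes one row: 3 × 4 = 12 rows.
For example, (QK7, brain) → expression=62.5.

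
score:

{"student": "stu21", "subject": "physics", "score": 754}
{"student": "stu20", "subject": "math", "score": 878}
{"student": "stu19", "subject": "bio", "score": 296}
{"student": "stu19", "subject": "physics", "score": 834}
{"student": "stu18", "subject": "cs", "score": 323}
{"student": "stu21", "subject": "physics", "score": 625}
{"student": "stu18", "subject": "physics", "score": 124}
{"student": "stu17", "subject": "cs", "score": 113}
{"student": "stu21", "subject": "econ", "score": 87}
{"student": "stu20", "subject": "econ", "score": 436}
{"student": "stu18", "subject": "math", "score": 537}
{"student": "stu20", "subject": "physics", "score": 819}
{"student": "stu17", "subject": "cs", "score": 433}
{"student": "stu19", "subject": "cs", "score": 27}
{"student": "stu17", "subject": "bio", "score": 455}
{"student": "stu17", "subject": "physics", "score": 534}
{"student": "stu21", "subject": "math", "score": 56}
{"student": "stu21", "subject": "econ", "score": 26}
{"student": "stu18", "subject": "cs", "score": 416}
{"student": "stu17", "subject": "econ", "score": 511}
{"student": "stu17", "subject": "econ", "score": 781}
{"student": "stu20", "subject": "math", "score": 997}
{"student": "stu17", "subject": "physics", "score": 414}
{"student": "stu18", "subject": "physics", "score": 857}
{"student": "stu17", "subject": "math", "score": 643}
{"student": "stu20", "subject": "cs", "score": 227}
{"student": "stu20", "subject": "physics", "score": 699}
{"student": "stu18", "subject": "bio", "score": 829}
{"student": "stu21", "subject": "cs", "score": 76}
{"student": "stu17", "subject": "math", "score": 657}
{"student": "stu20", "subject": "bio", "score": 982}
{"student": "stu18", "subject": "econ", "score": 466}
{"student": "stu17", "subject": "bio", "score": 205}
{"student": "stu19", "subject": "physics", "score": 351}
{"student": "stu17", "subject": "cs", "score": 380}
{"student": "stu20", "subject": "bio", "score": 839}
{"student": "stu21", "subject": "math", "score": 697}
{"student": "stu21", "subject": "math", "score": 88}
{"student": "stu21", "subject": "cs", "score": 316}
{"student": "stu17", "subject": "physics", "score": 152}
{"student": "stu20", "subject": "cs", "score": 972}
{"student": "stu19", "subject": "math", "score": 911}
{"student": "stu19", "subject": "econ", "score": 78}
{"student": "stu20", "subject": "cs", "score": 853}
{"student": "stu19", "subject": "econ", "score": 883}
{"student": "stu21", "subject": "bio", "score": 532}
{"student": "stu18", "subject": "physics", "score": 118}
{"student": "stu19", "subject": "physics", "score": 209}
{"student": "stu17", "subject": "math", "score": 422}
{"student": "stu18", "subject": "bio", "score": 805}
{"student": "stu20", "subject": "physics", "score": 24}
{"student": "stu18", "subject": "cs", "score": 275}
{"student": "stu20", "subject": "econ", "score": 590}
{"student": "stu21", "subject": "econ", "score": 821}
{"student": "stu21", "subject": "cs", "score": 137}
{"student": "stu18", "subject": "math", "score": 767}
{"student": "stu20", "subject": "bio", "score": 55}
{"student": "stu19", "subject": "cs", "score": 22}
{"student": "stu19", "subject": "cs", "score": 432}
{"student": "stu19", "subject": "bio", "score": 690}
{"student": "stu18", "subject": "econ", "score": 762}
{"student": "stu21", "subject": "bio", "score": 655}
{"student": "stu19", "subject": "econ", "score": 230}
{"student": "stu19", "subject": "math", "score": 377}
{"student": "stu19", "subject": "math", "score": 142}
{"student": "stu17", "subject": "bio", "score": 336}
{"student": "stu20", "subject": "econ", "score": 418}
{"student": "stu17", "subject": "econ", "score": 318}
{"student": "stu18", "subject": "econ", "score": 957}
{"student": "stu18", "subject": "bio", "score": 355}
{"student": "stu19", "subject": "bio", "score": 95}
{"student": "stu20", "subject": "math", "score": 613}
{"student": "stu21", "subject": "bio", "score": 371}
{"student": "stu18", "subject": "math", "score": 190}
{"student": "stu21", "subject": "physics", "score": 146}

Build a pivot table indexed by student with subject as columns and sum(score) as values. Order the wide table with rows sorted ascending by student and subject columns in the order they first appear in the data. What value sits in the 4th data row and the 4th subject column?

With rows sorted ascending by student, row 4 is student=stu20. subject columns in first-appearance order: physics, math, bio, cs, econ; column 4 is cs.
Long rows with student=stu20, subject=cs: 227 + 972 + 853 = 2052.

2052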